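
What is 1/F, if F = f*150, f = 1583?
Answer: 1/237450 ≈ 4.2114e-6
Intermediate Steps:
F = 237450 (F = 1583*150 = 237450)
1/F = 1/237450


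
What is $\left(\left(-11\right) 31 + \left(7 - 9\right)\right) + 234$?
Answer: $-109$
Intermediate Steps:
$\left(\left(-11\right) 31 + \left(7 - 9\right)\right) + 234 = \left(-341 - 2\right) + 234 = -343 + 234 = -109$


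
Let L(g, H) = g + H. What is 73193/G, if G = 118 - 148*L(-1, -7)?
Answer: 73193/1302 ≈ 56.216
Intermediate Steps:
L(g, H) = H + g
G = 1302 (G = 118 - 148*(-7 - 1) = 118 - 148*(-8) = 118 + 1184 = 1302)
73193/G = 73193/1302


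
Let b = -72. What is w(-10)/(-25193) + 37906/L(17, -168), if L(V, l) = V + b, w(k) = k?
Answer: -86815028/125965 ≈ -689.20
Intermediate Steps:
L(V, l) = -72 + V (L(V, l) = V - 72 = -72 + V)
w(-10)/(-25193) + 37906/L(17, -168) = -10/(-25193) + 37906/(-72 + 17) = -10*(-1/25193) + 37906/(-55) = 10/25193 + 37906*(-1/55) = 10/25193 - 3446/5 = -86815028/125965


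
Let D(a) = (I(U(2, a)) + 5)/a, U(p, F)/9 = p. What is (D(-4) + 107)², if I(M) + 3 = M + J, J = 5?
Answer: 162409/16 ≈ 10151.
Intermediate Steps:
U(p, F) = 9*p
I(M) = 2 + M (I(M) = -3 + (M + 5) = -3 + (5 + M) = 2 + M)
D(a) = 25/a (D(a) = ((2 + 9*2) + 5)/a = ((2 + 18) + 5)/a = (20 + 5)/a = 25/a)
(D(-4) + 107)² = (25/(-4) + 107)² = (25*(-¼) + 107)² = (-25/4 + 107)² = (403/4)² = 162409/16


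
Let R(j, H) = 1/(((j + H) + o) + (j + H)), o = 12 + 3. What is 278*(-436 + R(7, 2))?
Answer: -3999586/33 ≈ -1.2120e+5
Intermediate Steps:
o = 15
R(j, H) = 1/(15 + 2*H + 2*j) (R(j, H) = 1/(((j + H) + 15) + (j + H)) = 1/(((H + j) + 15) + (H + j)) = 1/((15 + H + j) + (H + j)) = 1/(15 + 2*H + 2*j))
278*(-436 + R(7, 2)) = 278*(-436 + 1/(15 + 2*2 + 2*7)) = 278*(-436 + 1/(15 + 4 + 14)) = 278*(-436 + 1/33) = 278*(-14387/33) = -3999586/33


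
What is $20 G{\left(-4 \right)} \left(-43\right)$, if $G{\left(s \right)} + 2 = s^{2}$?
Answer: $-12040$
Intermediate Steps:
$G{\left(s \right)} = -2 + s^{2}$
$20 G{\left(-4 \right)} \left(-43\right) = 20 \left(-2 + \left(-4\right)^{2}\right) \left(-43\right) = 20 \left(-2 + 16\right) \left(-43\right) = 20 \cdot 14 \left(-43\right) = 280 \left(-43\right) = -12040$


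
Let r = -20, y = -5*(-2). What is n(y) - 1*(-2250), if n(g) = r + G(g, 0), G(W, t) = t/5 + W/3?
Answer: 6700/3 ≈ 2233.3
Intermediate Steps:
y = 10
G(W, t) = W/3 + t/5 (G(W, t) = t*(1/5) + W*(1/3) = t/5 + W/3 = W/3 + t/5)
n(g) = -20 + g/3 (n(g) = -20 + (g/3 + (1/5)*0) = -20 + (g/3 + 0) = -20 + g/3)
n(y) - 1*(-2250) = (-20 + (1/3)*10) - 1*(-2250) = (-20 + 10/3) + 2250 = -50/3 + 2250 = 6700/3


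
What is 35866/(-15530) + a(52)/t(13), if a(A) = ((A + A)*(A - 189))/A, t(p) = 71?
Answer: -3400853/551315 ≈ -6.1686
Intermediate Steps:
a(A) = -378 + 2*A (a(A) = ((2*A)*(-189 + A))/A = (2*A*(-189 + A))/A = -378 + 2*A)
35866/(-15530) + a(52)/t(13) = 35866/(-15530) + (-378 + 2*52)/71 = 35866*(-1/15530) + (-378 + 104)*(1/71) = -17933/7765 - 274*1/71 = -17933/7765 - 274/71 = -3400853/551315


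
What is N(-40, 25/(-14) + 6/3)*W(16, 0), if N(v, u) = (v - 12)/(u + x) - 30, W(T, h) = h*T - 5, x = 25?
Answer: 56590/353 ≈ 160.31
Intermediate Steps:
W(T, h) = -5 + T*h (W(T, h) = T*h - 5 = -5 + T*h)
N(v, u) = -30 + (-12 + v)/(25 + u) (N(v, u) = (v - 12)/(u + 25) - 30 = (-12 + v)/(25 + u) - 30 = -30 + (-12 + v)/(25 + u))
N(-40, 25/(-14) + 6/3)*W(16, 0) = ((-762 - 40 - 30*(25/(-14) + 6/3))/(25 + (25/(-14) + 6/3)))*(-5 + 16*0) = ((-762 - 40 - 30*(25*(-1/14) + 6*(⅓)))/(25 + (25*(-1/14) + 6*(⅓))))*(-5 + 0) = ((-762 - 40 - 30*(-25/14 + 2))/(25 + (-25/14 + 2)))*(-5) = ((-762 - 40 - 30*3/14)/(25 + 3/14))*(-5) = ((-762 - 40 - 45/7)/(353/14))*(-5) = ((14/353)*(-5659/7))*(-5) = -11318/353*(-5) = 56590/353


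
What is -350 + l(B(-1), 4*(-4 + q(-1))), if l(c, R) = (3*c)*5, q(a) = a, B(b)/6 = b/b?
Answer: -260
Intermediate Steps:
B(b) = 6 (B(b) = 6*(b/b) = 6*1 = 6)
l(c, R) = 15*c
-350 + l(B(-1), 4*(-4 + q(-1))) = -350 + 15*6 = -350 + 90 = -260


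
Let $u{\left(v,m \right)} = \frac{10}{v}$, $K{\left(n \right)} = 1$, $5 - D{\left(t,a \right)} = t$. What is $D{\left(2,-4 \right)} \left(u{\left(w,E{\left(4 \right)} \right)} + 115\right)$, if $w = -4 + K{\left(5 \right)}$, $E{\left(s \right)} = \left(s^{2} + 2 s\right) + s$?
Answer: $335$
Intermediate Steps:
$D{\left(t,a \right)} = 5 - t$
$E{\left(s \right)} = s^{2} + 3 s$
$w = -3$ ($w = -4 + 1 = -3$)
$D{\left(2,-4 \right)} \left(u{\left(w,E{\left(4 \right)} \right)} + 115\right) = \left(5 - 2\right) \left(\frac{10}{-3} + 115\right) = \left(5 - 2\right) \left(10 \left(- \frac{1}{3}\right) + 115\right) = 3 \left(- \frac{10}{3} + 115\right) = 3 \cdot \frac{335}{3} = 335$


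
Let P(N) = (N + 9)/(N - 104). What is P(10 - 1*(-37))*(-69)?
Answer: 1288/19 ≈ 67.789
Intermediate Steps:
P(N) = (9 + N)/(-104 + N)
P(10 - 1*(-37))*(-69) = ((9 + (10 - 1*(-37)))/(-104 + (10 - 1*(-37))))*(-69) = ((9 + (10 + 37))/(-104 + (10 + 37)))*(-69) = ((9 + 47)/(-104 + 47))*(-69) = (56/(-57))*(-69) = -1/57*56*(-69) = -56/57*(-69) = 1288/19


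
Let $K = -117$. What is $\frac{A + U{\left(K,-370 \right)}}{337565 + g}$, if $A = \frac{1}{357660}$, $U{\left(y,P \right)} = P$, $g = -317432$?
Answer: $- \frac{132334199}{7200768780} \approx -0.018378$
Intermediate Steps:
$A = \frac{1}{357660} \approx 2.796 \cdot 10^{-6}$
$\frac{A + U{\left(K,-370 \right)}}{337565 + g} = \frac{\frac{1}{357660} - 370}{337565 - 317432} = - \frac{132334199}{357660 \cdot 20133} = \left(- \frac{132334199}{357660}\right) \frac{1}{20133} = - \frac{132334199}{7200768780}$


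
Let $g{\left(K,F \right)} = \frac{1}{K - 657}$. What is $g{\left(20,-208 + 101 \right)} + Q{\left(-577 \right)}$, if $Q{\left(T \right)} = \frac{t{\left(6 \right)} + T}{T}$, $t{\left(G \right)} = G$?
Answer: $\frac{363150}{367549} \approx 0.98803$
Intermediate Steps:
$Q{\left(T \right)} = \frac{6 + T}{T}$
$g{\left(K,F \right)} = \frac{1}{-657 + K}$
$g{\left(20,-208 + 101 \right)} + Q{\left(-577 \right)} = \frac{1}{-657 + 20} + \frac{6 - 577}{-577} = \frac{1}{-637} - - \frac{571}{577} = - \frac{1}{637} + \frac{571}{577} = \frac{363150}{367549}$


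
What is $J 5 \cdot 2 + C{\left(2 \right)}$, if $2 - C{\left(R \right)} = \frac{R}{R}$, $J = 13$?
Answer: $131$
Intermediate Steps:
$C{\left(R \right)} = 1$ ($C{\left(R \right)} = 2 - \frac{R}{R} = 2 - 1 = 1$)
$J 5 \cdot 2 + C{\left(2 \right)} = 13 \cdot 5 \cdot 2 + 1 = 13 \cdot 10 + 1 = 130 + 1 = 131$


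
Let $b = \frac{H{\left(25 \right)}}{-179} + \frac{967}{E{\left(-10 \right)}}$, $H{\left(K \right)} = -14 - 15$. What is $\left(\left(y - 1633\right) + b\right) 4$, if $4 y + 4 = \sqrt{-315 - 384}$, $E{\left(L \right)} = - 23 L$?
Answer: $- \frac{134184034}{20585} + i \sqrt{699} \approx -6518.5 + 26.439 i$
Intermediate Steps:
$H{\left(K \right)} = -29$
$b = \frac{179763}{41170}$ ($b = - \frac{29}{-179} + \frac{967}{\left(-23\right) \left(-10\right)} = \left(-29\right) \left(- \frac{1}{179}\right) + \frac{967}{230} = \frac{29}{179} + 967 \cdot \frac{1}{230} = \frac{29}{179} + \frac{967}{230} = \frac{179763}{41170} \approx 4.3664$)
$y = -1 + \frac{i \sqrt{699}}{4}$ ($y = -1 + \frac{\sqrt{-315 - 384}}{4} = -1 + \frac{\sqrt{-699}}{4} = -1 + \frac{i \sqrt{699}}{4} \approx -1.0 + 6.6096 i$)
$\left(\left(y - 1633\right) + b\right) 4 = \left(\left(\left(-1 + \frac{i \sqrt{699}}{4}\right) - 1633\right) + \frac{179763}{41170}\right) 4 = \left(\left(-1634 + \frac{i \sqrt{699}}{4}\right) + \frac{179763}{41170}\right) 4 = \left(- \frac{67092017}{41170} + \frac{i \sqrt{699}}{4}\right) 4 = - \frac{134184034}{20585} + i \sqrt{699}$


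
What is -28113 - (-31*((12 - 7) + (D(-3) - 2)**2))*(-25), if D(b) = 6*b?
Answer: -341988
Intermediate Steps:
-28113 - (-31*((12 - 7) + (D(-3) - 2)**2))*(-25) = -28113 - (-31*((12 - 7) + (6*(-3) - 2)**2))*(-25) = -28113 - (-31*(5 + (-18 - 2)**2))*(-25) = -28113 - (-31*(5 + (-20)**2))*(-25) = -28113 - (-31*(5 + 400))*(-25) = -28113 - (-31*405)*(-25) = -28113 - (-12555)*(-25) = -28113 - 1*313875 = -28113 - 313875 = -341988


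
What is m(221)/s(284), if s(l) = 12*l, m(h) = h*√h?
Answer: 221*√221/3408 ≈ 0.96403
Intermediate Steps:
m(h) = h^(3/2)
m(221)/s(284) = 221^(3/2)/((12*284)) = (221*√221)/3408 = (221*√221)*(1/3408) = 221*√221/3408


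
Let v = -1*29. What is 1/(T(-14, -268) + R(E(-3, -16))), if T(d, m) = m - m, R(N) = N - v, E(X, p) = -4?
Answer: 1/25 ≈ 0.040000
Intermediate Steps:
v = -29
R(N) = 29 + N (R(N) = N - 1*(-29) = N + 29 = 29 + N)
T(d, m) = 0
1/(T(-14, -268) + R(E(-3, -16))) = 1/(0 + (29 - 4)) = 1/(0 + 25) = 1/25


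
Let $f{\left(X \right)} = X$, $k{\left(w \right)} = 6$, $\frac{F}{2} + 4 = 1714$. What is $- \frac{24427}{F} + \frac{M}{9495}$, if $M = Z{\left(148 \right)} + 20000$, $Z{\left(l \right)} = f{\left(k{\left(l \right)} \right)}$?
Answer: $- \frac{3633641}{721620} \approx -5.0354$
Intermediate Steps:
$F = 3420$ ($F = -8 + 2 \cdot 1714 = -8 + 3428 = 3420$)
$Z{\left(l \right)} = 6$
$M = 20006$ ($M = 6 + 20000 = 20006$)
$- \frac{24427}{F} + \frac{M}{9495} = - \frac{24427}{3420} + \frac{20006}{9495} = - \frac{3633641}{721620}$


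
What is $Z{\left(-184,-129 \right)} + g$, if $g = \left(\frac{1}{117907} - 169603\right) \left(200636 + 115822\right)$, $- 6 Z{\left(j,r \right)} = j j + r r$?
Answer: $- \frac{37969992981037939}{707442} \approx -5.3672 \cdot 10^{10}$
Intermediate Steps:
$Z{\left(j,r \right)} = - \frac{j^{2}}{6} - \frac{r^{2}}{6}$ ($Z{\left(j,r \right)} = - \frac{j j + r r}{6} = - \frac{j^{2} + r^{2}}{6} = - \frac{j^{2}}{6} - \frac{r^{2}}{6}$)
$g = - \frac{6328331171181360}{117907}$ ($g = \left(\frac{1}{117907} - 169603\right) 316458 = \left(- \frac{19997380920}{117907}\right) 316458 = - \frac{6328331171181360}{117907} \approx -5.3672 \cdot 10^{10}$)
$Z{\left(-184,-129 \right)} + g = \left(- \frac{\left(-184\right)^{2}}{6} - \frac{\left(-129\right)^{2}}{6}\right) - \frac{6328331171181360}{117907} = \left(\left(- \frac{1}{6}\right) 33856 - \frac{5547}{2}\right) - \frac{6328331171181360}{117907} = \left(- \frac{16928}{3} - \frac{5547}{2}\right) - \frac{6328331171181360}{117907} = - \frac{50497}{6} - \frac{6328331171181360}{117907} = - \frac{37969992981037939}{707442}$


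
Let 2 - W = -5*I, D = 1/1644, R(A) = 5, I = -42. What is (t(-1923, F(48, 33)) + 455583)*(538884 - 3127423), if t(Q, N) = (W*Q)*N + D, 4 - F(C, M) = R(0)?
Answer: -236604778280023/1644 ≈ -1.4392e+11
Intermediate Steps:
F(C, M) = -1 (F(C, M) = 4 - 1*5 = 4 - 5 = -1)
D = 1/1644 ≈ 0.00060827
W = -208 (W = 2 - (-5)*(-42) = 2 - 1*210 = 2 - 210 = -208)
t(Q, N) = 1/1644 - 208*N*Q (t(Q, N) = (-208*Q)*N + 1/1644 = -208*N*Q + 1/1644 = 1/1644 - 208*N*Q)
(t(-1923, F(48, 33)) + 455583)*(538884 - 3127423) = ((1/1644 - 208*(-1)*(-1923)) + 455583)*(538884 - 3127423) = ((1/1644 - 399984) + 455583)*(-2588539) = (-657573695/1644 + 455583)*(-2588539) = (91404757/1644)*(-2588539) = -236604778280023/1644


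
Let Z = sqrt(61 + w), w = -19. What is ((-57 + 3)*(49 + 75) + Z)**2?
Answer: (-6696 + sqrt(42))**2 ≈ 4.4750e+7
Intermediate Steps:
Z = sqrt(42) (Z = sqrt(61 - 19) = sqrt(42) ≈ 6.4807)
((-57 + 3)*(49 + 75) + Z)**2 = ((-57 + 3)*(49 + 75) + sqrt(42))**2 = (-54*124 + sqrt(42))**2 = (-6696 + sqrt(42))**2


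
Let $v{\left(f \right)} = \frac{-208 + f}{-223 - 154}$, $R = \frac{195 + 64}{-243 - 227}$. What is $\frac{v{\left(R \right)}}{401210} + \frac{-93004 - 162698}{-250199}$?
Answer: $\frac{18177981959485581}{17786746964580100} \approx 1.022$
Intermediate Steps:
$R = - \frac{259}{470}$ ($R = \frac{259}{-470} = 259 \left(- \frac{1}{470}\right) = - \frac{259}{470} \approx -0.55106$)
$v{\left(f \right)} = \frac{16}{29} - \frac{f}{377}$ ($v{\left(f \right)} = \frac{-208 + f}{-377} = \left(-208 + f\right) \left(- \frac{1}{377}\right) = \frac{16}{29} - \frac{f}{377}$)
$\frac{v{\left(R \right)}}{401210} + \frac{-93004 - 162698}{-250199} = \frac{\frac{16}{29} - - \frac{259}{177190}}{401210} + \frac{-93004 - 162698}{-250199} = \left(\frac{16}{29} + \frac{259}{177190}\right) \frac{1}{401210} + \left(-93004 - 162698\right) \left(- \frac{1}{250199}\right) = \frac{98019}{177190} \cdot \frac{1}{401210} - - \frac{255702}{250199} = \frac{98019}{71090399900} + \frac{255702}{250199} = \frac{18177981959485581}{17786746964580100}$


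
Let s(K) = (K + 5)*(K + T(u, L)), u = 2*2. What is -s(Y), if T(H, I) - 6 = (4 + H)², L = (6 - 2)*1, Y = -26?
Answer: 924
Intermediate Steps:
u = 4
L = 4 (L = 4*1 = 4)
T(H, I) = 6 + (4 + H)²
s(K) = (5 + K)*(70 + K) (s(K) = (K + 5)*(K + (6 + (4 + 4)²)) = (5 + K)*(K + (6 + 8²)) = (5 + K)*(K + (6 + 64)) = (5 + K)*(K + 70) = (5 + K)*(70 + K))
-s(Y) = -(350 + (-26)² + 75*(-26)) = -(350 + 676 - 1950) = -1*(-924) = 924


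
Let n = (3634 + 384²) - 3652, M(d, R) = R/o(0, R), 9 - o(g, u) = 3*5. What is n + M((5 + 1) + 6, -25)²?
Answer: 5308393/36 ≈ 1.4746e+5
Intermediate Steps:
o(g, u) = -6 (o(g, u) = 9 - 3*5 = 9 - 1*15 = 9 - 15 = -6)
M(d, R) = -R/6 (M(d, R) = R/(-6) = R*(-⅙) = -R/6)
n = 147438 (n = (3634 + 147456) - 3652 = 151090 - 3652 = 147438)
n + M((5 + 1) + 6, -25)² = 147438 + (-⅙*(-25))² = 147438 + (25/6)² = 147438 + 625/36 = 5308393/36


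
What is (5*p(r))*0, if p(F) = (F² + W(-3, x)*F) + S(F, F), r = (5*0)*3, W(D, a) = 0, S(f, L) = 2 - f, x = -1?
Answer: 0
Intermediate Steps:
r = 0 (r = 0*3 = 0)
p(F) = 2 + F² - F (p(F) = (F² + 0*F) + (2 - F) = (F² + 0) + (2 - F) = F² + (2 - F) = 2 + F² - F)
(5*p(r))*0 = (5*(2 + 0² - 1*0))*0 = (5*(2 + 0 + 0))*0 = (5*2)*0 = 10*0 = 0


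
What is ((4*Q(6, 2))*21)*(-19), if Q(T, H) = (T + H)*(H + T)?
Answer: -102144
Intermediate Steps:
Q(T, H) = (H + T)² (Q(T, H) = (H + T)*(H + T) = (H + T)²)
((4*Q(6, 2))*21)*(-19) = ((4*(2 + 6)²)*21)*(-19) = ((4*8²)*21)*(-19) = ((4*64)*21)*(-19) = (256*21)*(-19) = 5376*(-19) = -102144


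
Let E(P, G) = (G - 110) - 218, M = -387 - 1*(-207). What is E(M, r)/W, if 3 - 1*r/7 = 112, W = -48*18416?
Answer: 1091/883968 ≈ 0.0012342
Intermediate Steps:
W = -883968
M = -180 (M = -387 + 207 = -180)
r = -763 (r = 21 - 7*112 = 21 - 784 = -763)
E(P, G) = -328 + G (E(P, G) = (-110 + G) - 218 = -328 + G)
E(M, r)/W = (-328 - 763)/(-883968) = -1091*(-1/883968) = 1091/883968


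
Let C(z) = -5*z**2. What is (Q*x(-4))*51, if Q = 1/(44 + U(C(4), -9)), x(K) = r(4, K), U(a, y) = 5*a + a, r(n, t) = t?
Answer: 51/109 ≈ 0.46789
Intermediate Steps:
U(a, y) = 6*a
x(K) = K
Q = -1/436 (Q = 1/(44 + 6*(-5*4**2)) = 1/(44 + 6*(-5*16)) = 1/(44 + 6*(-80)) = 1/(44 - 480) = 1/(-436) = -1/436 ≈ -0.0022936)
(Q*x(-4))*51 = -1/436*(-4)*51 = (1/109)*51 = 51/109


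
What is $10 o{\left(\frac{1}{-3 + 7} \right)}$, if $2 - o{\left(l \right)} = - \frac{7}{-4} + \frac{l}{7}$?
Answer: $\frac{15}{7} \approx 2.1429$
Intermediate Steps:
$o{\left(l \right)} = \frac{1}{4} - \frac{l}{7}$ ($o{\left(l \right)} = 2 - \left(- \frac{7}{-4} + \frac{l}{7}\right) = 2 - \left(\left(-7\right) \left(- \frac{1}{4}\right) + l \frac{1}{7}\right) = 2 - \left(\frac{7}{4} + \frac{l}{7}\right) = \frac{1}{4} - \frac{l}{7}$)
$10 o{\left(\frac{1}{-3 + 7} \right)} = 10 \left(\frac{1}{4} - \frac{1}{7 \left(-3 + 7\right)}\right) = 10 \left(\frac{1}{4} - \frac{1}{7 \cdot 4}\right) = 10 \left(\frac{1}{4} - \frac{1}{28}\right) = 10 \cdot \frac{3}{14} = \frac{15}{7}$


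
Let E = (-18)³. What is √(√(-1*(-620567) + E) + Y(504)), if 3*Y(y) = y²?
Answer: √(84672 + √614735) ≈ 292.33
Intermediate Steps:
E = -5832
Y(y) = y²/3
√(√(-1*(-620567) + E) + Y(504)) = √(√(-1*(-620567) - 5832) + (⅓)*504²) = √(√(620567 - 5832) + (⅓)*254016) = √(√614735 + 84672) = √(84672 + √614735)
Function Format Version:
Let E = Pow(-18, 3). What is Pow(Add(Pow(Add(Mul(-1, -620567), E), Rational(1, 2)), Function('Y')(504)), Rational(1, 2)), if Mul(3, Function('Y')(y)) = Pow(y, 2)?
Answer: Pow(Add(84672, Pow(614735, Rational(1, 2))), Rational(1, 2)) ≈ 292.33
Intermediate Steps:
E = -5832
Function('Y')(y) = Mul(Rational(1, 3), Pow(y, 2))
Pow(Add(Pow(Add(Mul(-1, -620567), E), Rational(1, 2)), Function('Y')(504)), Rational(1, 2)) = Pow(Add(Pow(Add(Mul(-1, -620567), -5832), Rational(1, 2)), Mul(Rational(1, 3), Pow(504, 2))), Rational(1, 2)) = Pow(Add(Pow(Add(620567, -5832), Rational(1, 2)), Mul(Rational(1, 3), 254016)), Rational(1, 2)) = Pow(Add(Pow(614735, Rational(1, 2)), 84672), Rational(1, 2)) = Pow(Add(84672, Pow(614735, Rational(1, 2))), Rational(1, 2))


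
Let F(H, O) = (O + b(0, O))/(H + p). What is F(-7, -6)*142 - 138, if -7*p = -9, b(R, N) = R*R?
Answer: 111/10 ≈ 11.100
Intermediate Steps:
b(R, N) = R²
p = 9/7 (p = -⅐*(-9) = 9/7 ≈ 1.2857)
F(H, O) = O/(9/7 + H) (F(H, O) = (O + 0²)/(H + 9/7) = (O + 0)/(9/7 + H) = O/(9/7 + H))
F(-7, -6)*142 - 138 = (7*(-6)/(9 + 7*(-7)))*142 - 138 = (7*(-6)/(9 - 49))*142 - 138 = (7*(-6)/(-40))*142 - 138 = (7*(-6)*(-1/40))*142 - 138 = (21/20)*142 - 138 = 1491/10 - 138 = 111/10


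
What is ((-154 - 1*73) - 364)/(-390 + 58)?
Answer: 591/332 ≈ 1.7801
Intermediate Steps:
((-154 - 1*73) - 364)/(-390 + 58) = ((-154 - 73) - 364)/(-332) = -(-227 - 364)/332 = -1/332*(-591) = 591/332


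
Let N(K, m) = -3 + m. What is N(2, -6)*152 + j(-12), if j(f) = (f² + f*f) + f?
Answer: -1092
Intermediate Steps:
j(f) = f + 2*f² (j(f) = (f² + f²) + f = 2*f² + f = f + 2*f²)
N(2, -6)*152 + j(-12) = (-3 - 6)*152 - 12*(1 + 2*(-12)) = -9*152 - 12*(1 - 24) = -1368 - 12*(-23) = -1368 + 276 = -1092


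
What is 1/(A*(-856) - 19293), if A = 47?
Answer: -1/59525 ≈ -1.6800e-5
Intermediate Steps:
1/(A*(-856) - 19293) = 1/(47*(-856) - 19293) = 1/(-40232 - 19293) = 1/(-59525) = -1/59525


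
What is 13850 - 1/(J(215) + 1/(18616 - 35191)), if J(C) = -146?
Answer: 33516337925/2419951 ≈ 13850.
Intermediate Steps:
13850 - 1/(J(215) + 1/(18616 - 35191)) = 13850 - 1/(-146 + 1/(18616 - 35191)) = 13850 - 1/(-146 + 1/(-16575)) = 13850 - 1/(-146 - 1/16575) = 13850 - 1/(-2419951/16575) = 13850 - 1*(-16575/2419951) = 13850 + 16575/2419951 = 33516337925/2419951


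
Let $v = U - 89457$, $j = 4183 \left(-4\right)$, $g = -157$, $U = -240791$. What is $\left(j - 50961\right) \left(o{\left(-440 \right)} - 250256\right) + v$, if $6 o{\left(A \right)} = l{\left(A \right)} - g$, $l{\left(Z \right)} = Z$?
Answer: $\frac{101660652079}{6} \approx 1.6943 \cdot 10^{10}$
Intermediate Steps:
$j = -16732$
$o{\left(A \right)} = \frac{157}{6} + \frac{A}{6}$ ($o{\left(A \right)} = \frac{A - -157}{6} = \frac{A + 157}{6} = \frac{157 + A}{6} = \frac{157}{6} + \frac{A}{6}$)
$v = -330248$ ($v = -240791 - 89457 = -330248$)
$\left(j - 50961\right) \left(o{\left(-440 \right)} - 250256\right) + v = \left(-16732 - 50961\right) \left(\left(\frac{157}{6} + \frac{1}{6} \left(-440\right)\right) - 250256\right) - 330248 = - 67693 \left(\left(\frac{157}{6} - \frac{220}{3}\right) - 250256\right) - 330248 = - 67693 \left(- \frac{283}{6} - 250256\right) - 330248 = \left(-67693\right) \left(- \frac{1501819}{6}\right) - 330248 = \frac{101662633567}{6} - 330248 = \frac{101660652079}{6}$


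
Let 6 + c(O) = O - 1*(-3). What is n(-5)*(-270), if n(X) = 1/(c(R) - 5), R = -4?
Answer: 45/2 ≈ 22.500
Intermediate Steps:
c(O) = -3 + O (c(O) = -6 + (O - 1*(-3)) = -6 + (O + 3) = -6 + (3 + O) = -3 + O)
n(X) = -1/12 (n(X) = 1/((-3 - 4) - 5) = 1/(-7 - 5) = 1/(-12) = -1/12)
n(-5)*(-270) = -1/12*(-270) = 45/2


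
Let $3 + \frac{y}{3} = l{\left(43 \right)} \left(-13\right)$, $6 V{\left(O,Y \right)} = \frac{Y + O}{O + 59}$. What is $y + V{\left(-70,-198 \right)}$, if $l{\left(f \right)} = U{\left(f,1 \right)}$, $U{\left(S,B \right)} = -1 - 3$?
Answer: $\frac{4985}{33} \approx 151.06$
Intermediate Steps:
$U{\left(S,B \right)} = -4$
$l{\left(f \right)} = -4$
$V{\left(O,Y \right)} = \frac{O + Y}{6 \left(59 + O\right)}$ ($V{\left(O,Y \right)} = \frac{\left(Y + O\right) \frac{1}{O + 59}}{6} = \frac{\left(O + Y\right) \frac{1}{59 + O}}{6} = \frac{\frac{1}{59 + O} \left(O + Y\right)}{6} = \frac{O + Y}{6 \left(59 + O\right)}$)
$y = 147$ ($y = -9 + 3 \left(\left(-4\right) \left(-13\right)\right) = -9 + 3 \cdot 52 = -9 + 156 = 147$)
$y + V{\left(-70,-198 \right)} = 147 + \frac{-70 - 198}{6 \left(59 - 70\right)} = 147 + \frac{1}{6} \frac{1}{-11} \left(-268\right) = 147 + \frac{1}{6} \left(- \frac{1}{11}\right) \left(-268\right) = 147 + \frac{134}{33} = \frac{4985}{33}$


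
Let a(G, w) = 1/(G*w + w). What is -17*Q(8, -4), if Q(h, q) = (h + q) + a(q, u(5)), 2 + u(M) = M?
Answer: -595/9 ≈ -66.111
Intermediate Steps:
u(M) = -2 + M
a(G, w) = 1/(w + G*w)
Q(h, q) = h + q + 1/(3*(1 + q)) (Q(h, q) = (h + q) + 1/((-2 + 5)*(1 + q)) = (h + q) + 1/(3*(1 + q)) = h + q + 1/(3*(1 + q)))
-17*Q(8, -4) = -17*(⅓ + (1 - 4)*(8 - 4))/(1 - 4) = -17*(⅓ - 3*4)/(-3) = -(-17)*(⅓ - 12)/3 = -(-17)*(-35)/(3*3) = -17*35/9 = -595/9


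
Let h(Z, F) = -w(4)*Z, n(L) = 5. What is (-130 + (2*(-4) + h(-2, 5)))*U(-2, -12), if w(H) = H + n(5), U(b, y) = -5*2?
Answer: 1200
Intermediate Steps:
U(b, y) = -10
w(H) = 5 + H (w(H) = H + 5 = 5 + H)
h(Z, F) = -9*Z (h(Z, F) = -(5 + 4)*Z = -9*Z)
(-130 + (2*(-4) + h(-2, 5)))*U(-2, -12) = (-130 + (2*(-4) - 9*(-2)))*(-10) = (-130 + (-8 + 18))*(-10) = (-130 + 10)*(-10) = -120*(-10) = 1200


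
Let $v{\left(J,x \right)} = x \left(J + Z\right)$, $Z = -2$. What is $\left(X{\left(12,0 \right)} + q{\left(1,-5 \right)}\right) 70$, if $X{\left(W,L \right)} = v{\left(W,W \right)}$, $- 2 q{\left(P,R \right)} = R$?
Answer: $8575$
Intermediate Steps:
$q{\left(P,R \right)} = - \frac{R}{2}$
$v{\left(J,x \right)} = x \left(-2 + J\right)$ ($v{\left(J,x \right)} = x \left(J - 2\right) = x \left(-2 + J\right)$)
$X{\left(W,L \right)} = W \left(-2 + W\right)$
$\left(X{\left(12,0 \right)} + q{\left(1,-5 \right)}\right) 70 = \left(12 \left(-2 + 12\right) - - \frac{5}{2}\right) 70 = \left(12 \cdot 10 + \frac{5}{2}\right) 70 = \left(120 + \frac{5}{2}\right) 70 = \frac{245}{2} \cdot 70 = 8575$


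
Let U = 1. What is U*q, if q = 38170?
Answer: 38170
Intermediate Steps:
U*q = 1*38170 = 38170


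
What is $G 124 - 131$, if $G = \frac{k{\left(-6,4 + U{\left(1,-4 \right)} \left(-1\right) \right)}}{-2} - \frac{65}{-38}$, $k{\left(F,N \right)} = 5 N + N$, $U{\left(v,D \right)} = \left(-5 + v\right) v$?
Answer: $- \frac{55003}{19} \approx -2894.9$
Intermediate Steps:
$U{\left(v,D \right)} = v \left(-5 + v\right)$
$k{\left(F,N \right)} = 6 N$
$G = - \frac{847}{38}$ ($G = \frac{6 \left(4 + 1 \left(-5 + 1\right) \left(-1\right)\right)}{-2} - \frac{65}{-38} = 6 \left(4 + 1 \left(-4\right) \left(-1\right)\right) \left(- \frac{1}{2}\right) - - \frac{65}{38} = 6 \left(4 - -4\right) \left(- \frac{1}{2}\right) + \frac{65}{38} = 6 \left(4 + 4\right) \left(- \frac{1}{2}\right) + \frac{65}{38} = 6 \cdot 8 \left(- \frac{1}{2}\right) + \frac{65}{38} = 48 \left(- \frac{1}{2}\right) + \frac{65}{38} = -24 + \frac{65}{38} = - \frac{847}{38} \approx -22.289$)
$G 124 - 131 = \left(- \frac{847}{38}\right) 124 - 131 = - \frac{52514}{19} - 131 = - \frac{55003}{19}$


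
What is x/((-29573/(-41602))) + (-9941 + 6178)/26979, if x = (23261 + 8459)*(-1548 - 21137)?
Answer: -807629214032698799/797849967 ≈ -1.0123e+9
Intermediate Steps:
x = -719568200 (x = 31720*(-22685) = -719568200)
x/((-29573/(-41602))) + (-9941 + 6178)/26979 = -719568200/((-29573/(-41602))) + (-9941 + 6178)/26979 = -719568200/((-29573*(-1/41602))) - 3763*1/26979 = -719568200/29573/41602 - 3763/26979 = -719568200*41602/29573 - 3763/26979 = -29935476256400/29573 - 3763/26979 = -807629214032698799/797849967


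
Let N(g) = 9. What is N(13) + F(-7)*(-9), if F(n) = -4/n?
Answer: 27/7 ≈ 3.8571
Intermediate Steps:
N(13) + F(-7)*(-9) = 9 - 4/(-7)*(-9) = 9 - 4*(-⅐)*(-9) = 9 + (4/7)*(-9) = 9 - 36/7 = 27/7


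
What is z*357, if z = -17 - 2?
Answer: -6783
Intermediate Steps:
z = -19
z*357 = -19*357 = -6783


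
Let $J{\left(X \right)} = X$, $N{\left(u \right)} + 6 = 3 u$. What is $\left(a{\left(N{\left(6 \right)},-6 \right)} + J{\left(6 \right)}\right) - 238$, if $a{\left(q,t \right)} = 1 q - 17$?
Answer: $-237$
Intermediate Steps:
$N{\left(u \right)} = -6 + 3 u$
$a{\left(q,t \right)} = -17 + q$ ($a{\left(q,t \right)} = q - 17 = -17 + q$)
$\left(a{\left(N{\left(6 \right)},-6 \right)} + J{\left(6 \right)}\right) - 238 = \left(\left(-17 + \left(-6 + 3 \cdot 6\right)\right) + 6\right) - 238 = \left(\left(-17 + \left(-6 + 18\right)\right) + 6\right) - 238 = \left(\left(-17 + 12\right) + 6\right) - 238 = \left(-5 + 6\right) - 238 = 1 - 238 = -237$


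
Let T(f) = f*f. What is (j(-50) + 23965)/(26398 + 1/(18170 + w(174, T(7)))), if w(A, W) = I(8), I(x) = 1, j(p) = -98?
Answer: 433687257/479678059 ≈ 0.90412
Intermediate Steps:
T(f) = f²
w(A, W) = 1
(j(-50) + 23965)/(26398 + 1/(18170 + w(174, T(7)))) = (-98 + 23965)/(26398 + 1/(18170 + 1)) = 23867/(26398 + 1/18171) = 23867/(479678059/18171) = 23867*(18171/479678059) = 433687257/479678059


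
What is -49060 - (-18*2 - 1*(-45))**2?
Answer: -49141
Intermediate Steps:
-49060 - (-18*2 - 1*(-45))**2 = -49060 - (-36 + 45)**2 = -49060 - 1*9**2 = -49060 - 1*81 = -49060 - 81 = -49141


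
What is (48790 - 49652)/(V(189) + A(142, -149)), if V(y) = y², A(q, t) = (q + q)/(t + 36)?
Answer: -97406/4036189 ≈ -0.024133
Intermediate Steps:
A(q, t) = 2*q/(36 + t) (A(q, t) = (2*q)/(36 + t) = 2*q/(36 + t))
(48790 - 49652)/(V(189) + A(142, -149)) = (48790 - 49652)/(189² + 2*142/(36 - 149)) = -862/(35721 + 2*142/(-113)) = -862/(35721 + 2*142*(-1/113)) = -862/(35721 - 284/113) = -862/4036189/113 = -862*113/4036189 = -97406/4036189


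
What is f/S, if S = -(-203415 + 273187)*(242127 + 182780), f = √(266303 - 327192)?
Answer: -I*√60889/29646611204 ≈ -8.3233e-9*I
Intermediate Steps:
f = I*√60889 (f = √(-60889) = I*√60889 ≈ 246.76*I)
S = -29646611204 (S = -69772*424907 = -1*29646611204 = -29646611204)
f/S = (I*√60889)/(-29646611204) = (I*√60889)*(-1/29646611204) = -I*√60889/29646611204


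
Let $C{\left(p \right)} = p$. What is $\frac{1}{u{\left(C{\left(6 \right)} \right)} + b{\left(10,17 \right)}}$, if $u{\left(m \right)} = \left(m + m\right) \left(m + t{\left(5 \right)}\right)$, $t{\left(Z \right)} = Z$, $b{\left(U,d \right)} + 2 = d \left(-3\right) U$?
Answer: $- \frac{1}{380} \approx -0.0026316$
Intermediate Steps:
$b{\left(U,d \right)} = -2 - 3 U d$ ($b{\left(U,d \right)} = -2 + d \left(-3\right) U = -2 + - 3 d U = -2 - 3 U d$)
$u{\left(m \right)} = 2 m \left(5 + m\right)$ ($u{\left(m \right)} = \left(m + m\right) \left(m + 5\right) = 2 m \left(5 + m\right)$)
$\frac{1}{u{\left(C{\left(6 \right)} \right)} + b{\left(10,17 \right)}} = \frac{1}{2 \cdot 6 \left(5 + 6\right) - \left(2 + 30 \cdot 17\right)} = \frac{1}{2 \cdot 6 \cdot 11 - 512} = \frac{1}{132 - 512} = \frac{1}{-380} = - \frac{1}{380}$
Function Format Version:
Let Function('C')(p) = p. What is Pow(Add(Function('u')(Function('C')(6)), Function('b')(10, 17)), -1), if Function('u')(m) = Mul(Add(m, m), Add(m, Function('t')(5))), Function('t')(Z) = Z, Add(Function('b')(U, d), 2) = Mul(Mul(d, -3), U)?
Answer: Rational(-1, 380) ≈ -0.0026316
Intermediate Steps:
Function('b')(U, d) = Add(-2, Mul(-3, U, d)) (Function('b')(U, d) = Add(-2, Mul(Mul(d, -3), U)) = Add(-2, Mul(Mul(-3, d), U)) = Add(-2, Mul(-3, U, d)))
Function('u')(m) = Mul(2, m, Add(5, m)) (Function('u')(m) = Mul(Add(m, m), Add(m, 5)) = Mul(Mul(2, m), Add(5, m)) = Mul(2, m, Add(5, m)))
Pow(Add(Function('u')(Function('C')(6)), Function('b')(10, 17)), -1) = Pow(Add(Mul(2, 6, Add(5, 6)), Add(-2, Mul(-3, 10, 17))), -1) = Pow(Add(Mul(2, 6, 11), Add(-2, -510)), -1) = Pow(Add(132, -512), -1) = Pow(-380, -1) = Rational(-1, 380)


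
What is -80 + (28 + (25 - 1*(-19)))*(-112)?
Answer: -8144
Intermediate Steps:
-80 + (28 + (25 - 1*(-19)))*(-112) = -80 + (28 + (25 + 19))*(-112) = -80 + (28 + 44)*(-112) = -80 + 72*(-112) = -80 - 8064 = -8144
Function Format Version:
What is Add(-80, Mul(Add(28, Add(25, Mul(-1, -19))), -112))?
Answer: -8144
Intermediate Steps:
Add(-80, Mul(Add(28, Add(25, Mul(-1, -19))), -112)) = Add(-80, Mul(Add(28, Add(25, 19)), -112)) = Add(-80, Mul(Add(28, 44), -112)) = Add(-80, Mul(72, -112)) = Add(-80, -8064) = -8144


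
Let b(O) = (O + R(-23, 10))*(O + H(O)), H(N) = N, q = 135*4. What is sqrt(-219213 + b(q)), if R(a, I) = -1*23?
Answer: 9*sqrt(4187) ≈ 582.36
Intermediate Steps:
q = 540
R(a, I) = -23
b(O) = 2*O*(-23 + O) (b(O) = (O - 23)*(O + O) = (-23 + O)*(2*O) = 2*O*(-23 + O))
sqrt(-219213 + b(q)) = sqrt(-219213 + 2*540*(-23 + 540)) = sqrt(-219213 + 2*540*517) = sqrt(-219213 + 558360) = sqrt(339147) = 9*sqrt(4187)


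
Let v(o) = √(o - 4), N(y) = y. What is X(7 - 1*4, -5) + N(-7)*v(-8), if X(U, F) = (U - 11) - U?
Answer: -11 - 14*I*√3 ≈ -11.0 - 24.249*I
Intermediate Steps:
v(o) = √(-4 + o)
X(U, F) = -11 (X(U, F) = (-11 + U) - U = -11)
X(7 - 1*4, -5) + N(-7)*v(-8) = -11 - 7*√(-4 - 8) = -11 - 14*I*√3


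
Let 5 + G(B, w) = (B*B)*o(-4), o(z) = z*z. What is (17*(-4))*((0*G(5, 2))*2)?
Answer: 0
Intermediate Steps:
o(z) = z**2
G(B, w) = -5 + 16*B**2 (G(B, w) = -5 + (B*B)*(-4)**2 = -5 + B**2*16 = -5 + 16*B**2)
(17*(-4))*((0*G(5, 2))*2) = (17*(-4))*((0*(-5 + 16*5**2))*2) = -68*0*(-5 + 16*25)*2 = -68*0*(-5 + 400)*2 = -68*0*395*2 = -0*2 = -68*0 = 0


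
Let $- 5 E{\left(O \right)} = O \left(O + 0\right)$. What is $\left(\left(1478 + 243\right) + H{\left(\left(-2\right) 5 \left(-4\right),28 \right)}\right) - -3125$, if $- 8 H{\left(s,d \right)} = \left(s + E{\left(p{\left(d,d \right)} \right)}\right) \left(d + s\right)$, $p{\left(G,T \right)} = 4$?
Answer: $\frac{22666}{5} \approx 4533.2$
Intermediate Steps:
$E{\left(O \right)} = - \frac{O^{2}}{5}$ ($E{\left(O \right)} = - \frac{O \left(O + 0\right)}{5} = - \frac{O O}{5} = - \frac{O^{2}}{5}$)
$H{\left(s,d \right)} = - \frac{\left(- \frac{16}{5} + s\right) \left(d + s\right)}{8}$ ($H{\left(s,d \right)} = - \frac{\left(s - \frac{4^{2}}{5}\right) \left(d + s\right)}{8} = - \frac{\left(s - \frac{16}{5}\right) \left(d + s\right)}{8} = - \frac{\left(- \frac{16}{5} + s\right) \left(d + s\right)}{8}$)
$\left(\left(1478 + 243\right) + H{\left(\left(-2\right) 5 \left(-4\right),28 \right)}\right) - -3125 = \left(\left(1478 + 243\right) + \left(- \frac{\left(\left(-2\right) 5 \left(-4\right)\right)^{2}}{8} + \frac{2}{5} \cdot 28 + \frac{2 \left(-2\right) 5 \left(-4\right)}{5} - \frac{7 \left(-2\right) 5 \left(-4\right)}{2}\right)\right) - -3125 = \left(1721 + \left(- \frac{\left(\left(-10\right) \left(-4\right)\right)^{2}}{8} + \frac{56}{5} + \frac{2 \left(\left(-10\right) \left(-4\right)\right)}{5} - \frac{7 \left(\left(-10\right) \left(-4\right)\right)}{2}\right)\right) + 3125 = \left(1721 + \left(- \frac{40^{2}}{8} + \frac{56}{5} + \frac{2}{5} \cdot 40 - \frac{7}{2} \cdot 40\right)\right) + 3125 = \left(1721 + \left(\left(- \frac{1}{8}\right) 1600 + \frac{56}{5} + 16 - 140\right)\right) + 3125 = \left(1721 + \left(-200 + \frac{56}{5} + 16 - 140\right)\right) + 3125 = \left(1721 - \frac{1564}{5}\right) + 3125 = \frac{7041}{5} + 3125 = \frac{22666}{5}$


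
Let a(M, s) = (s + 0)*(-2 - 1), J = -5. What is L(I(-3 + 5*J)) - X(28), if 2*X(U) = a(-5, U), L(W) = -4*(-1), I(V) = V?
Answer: 46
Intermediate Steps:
a(M, s) = -3*s (a(M, s) = s*(-3) = -3*s)
L(W) = 4
X(U) = -3*U/2 (X(U) = (-3*U)/2 = -3*U/2)
L(I(-3 + 5*J)) - X(28) = 4 - (-3)*28/2 = 4 - 1*(-42) = 4 + 42 = 46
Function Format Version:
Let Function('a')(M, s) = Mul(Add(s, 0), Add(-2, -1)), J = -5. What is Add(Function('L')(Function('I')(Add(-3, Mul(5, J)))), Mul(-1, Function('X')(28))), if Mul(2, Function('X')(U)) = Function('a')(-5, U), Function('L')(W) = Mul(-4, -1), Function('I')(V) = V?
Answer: 46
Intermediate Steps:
Function('a')(M, s) = Mul(-3, s) (Function('a')(M, s) = Mul(s, -3) = Mul(-3, s))
Function('L')(W) = 4
Function('X')(U) = Mul(Rational(-3, 2), U) (Function('X')(U) = Mul(Rational(1, 2), Mul(-3, U)) = Mul(Rational(-3, 2), U))
Add(Function('L')(Function('I')(Add(-3, Mul(5, J)))), Mul(-1, Function('X')(28))) = Add(4, Mul(-1, Mul(Rational(-3, 2), 28))) = Add(4, Mul(-1, -42)) = Add(4, 42) = 46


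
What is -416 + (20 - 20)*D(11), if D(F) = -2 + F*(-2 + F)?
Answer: -416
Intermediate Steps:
-416 + (20 - 20)*D(11) = -416 + (20 - 20)*(-2 + 11² - 2*11) = -416 + 0*(-2 + 121 - 22) = -416 + 0*97 = -416 + 0 = -416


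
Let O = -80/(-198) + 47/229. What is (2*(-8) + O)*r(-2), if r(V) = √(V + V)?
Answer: -697846*I/22671 ≈ -30.781*I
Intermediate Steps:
r(V) = √2*√V (r(V) = √(2*V) = √2*√V)
O = 13813/22671 (O = -80*(-1/198) + 47*(1/229) = 40/99 + 47/229 = 13813/22671 ≈ 0.60928)
(2*(-8) + O)*r(-2) = (2*(-8) + 13813/22671)*(√2*√(-2)) = (-16 + 13813/22671)*(√2*(I*√2)) = -697846*I/22671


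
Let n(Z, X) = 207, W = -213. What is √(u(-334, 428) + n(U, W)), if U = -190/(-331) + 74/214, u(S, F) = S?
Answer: I*√127 ≈ 11.269*I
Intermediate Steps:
U = 32577/35417 (U = -190*(-1/331) + 74*(1/214) = 190/331 + 37/107 = 32577/35417 ≈ 0.91981)
√(u(-334, 428) + n(U, W)) = √(-334 + 207) = √(-127) = I*√127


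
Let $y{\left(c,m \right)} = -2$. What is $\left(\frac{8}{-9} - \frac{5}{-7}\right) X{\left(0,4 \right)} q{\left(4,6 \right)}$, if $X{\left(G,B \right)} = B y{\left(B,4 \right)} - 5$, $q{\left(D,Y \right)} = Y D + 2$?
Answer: $\frac{3718}{63} \approx 59.016$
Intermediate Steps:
$q{\left(D,Y \right)} = 2 + D Y$ ($q{\left(D,Y \right)} = D Y + 2 = 2 + D Y$)
$X{\left(G,B \right)} = -5 - 2 B$ ($X{\left(G,B \right)} = B \left(-2\right) - 5 = - 2 B - 5 = -5 - 2 B$)
$\left(\frac{8}{-9} - \frac{5}{-7}\right) X{\left(0,4 \right)} q{\left(4,6 \right)} = \left(\frac{8}{-9} - \frac{5}{-7}\right) \left(-5 - 8\right) \left(2 + 4 \cdot 6\right) = \left(8 \left(- \frac{1}{9}\right) - - \frac{5}{7}\right) \left(-5 - 8\right) \left(2 + 24\right) = \left(- \frac{8}{9} + \frac{5}{7}\right) \left(-13\right) 26 = \left(- \frac{11}{63}\right) \left(-13\right) 26 = \frac{143}{63} \cdot 26 = \frac{3718}{63}$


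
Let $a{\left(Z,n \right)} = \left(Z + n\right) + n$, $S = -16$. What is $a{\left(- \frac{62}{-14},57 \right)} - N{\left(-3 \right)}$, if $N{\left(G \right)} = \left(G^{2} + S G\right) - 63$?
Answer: $\frac{871}{7} \approx 124.43$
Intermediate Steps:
$a{\left(Z,n \right)} = Z + 2 n$
$N{\left(G \right)} = -63 + G^{2} - 16 G$ ($N{\left(G \right)} = \left(G^{2} - 16 G\right) - 63 = -63 + G^{2} - 16 G$)
$a{\left(- \frac{62}{-14},57 \right)} - N{\left(-3 \right)} = \left(- \frac{62}{-14} + 2 \cdot 57\right) - \left(-63 + \left(-3\right)^{2} - -48\right) = \left(\left(-62\right) \left(- \frac{1}{14}\right) + 114\right) - \left(-63 + 9 + 48\right) = \left(\frac{31}{7} + 114\right) - -6 = \frac{829}{7} + 6 = \frac{871}{7}$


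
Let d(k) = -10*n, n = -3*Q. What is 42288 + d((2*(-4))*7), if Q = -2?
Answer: 42228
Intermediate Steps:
n = 6 (n = -3*(-2) = 6)
d(k) = -60 (d(k) = -10*6 = -60)
42288 + d((2*(-4))*7) = 42288 - 60 = 42228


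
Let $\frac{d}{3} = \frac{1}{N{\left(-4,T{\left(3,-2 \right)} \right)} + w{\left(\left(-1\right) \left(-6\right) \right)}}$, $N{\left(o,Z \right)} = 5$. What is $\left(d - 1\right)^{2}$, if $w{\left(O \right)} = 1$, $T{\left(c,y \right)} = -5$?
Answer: $\frac{1}{4} \approx 0.25$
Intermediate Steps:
$d = \frac{1}{2}$ ($d = \frac{3}{5 + 1} = \frac{3}{6} = 3 \cdot \frac{1}{6} = \frac{1}{2} \approx 0.5$)
$\left(d - 1\right)^{2} = \left(\frac{1}{2} - 1\right)^{2} = \left(- \frac{1}{2}\right)^{2} = \frac{1}{4}$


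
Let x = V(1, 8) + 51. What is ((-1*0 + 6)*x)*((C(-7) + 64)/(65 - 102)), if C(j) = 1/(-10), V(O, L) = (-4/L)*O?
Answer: -193617/370 ≈ -523.29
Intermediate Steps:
V(O, L) = -4*O/L
C(j) = -⅒
x = 101/2 (x = -4*1/8 + 51 = -4*1*⅛ + 51 = -½ + 51 = 101/2 ≈ 50.500)
((-1*0 + 6)*x)*((C(-7) + 64)/(65 - 102)) = ((-1*0 + 6)*(101/2))*((-⅒ + 64)/(65 - 102)) = ((0 + 6)*(101/2))*((639/10)/(-37)) = (6*(101/2))*((639/10)*(-1/37)) = 303*(-639/370) = -193617/370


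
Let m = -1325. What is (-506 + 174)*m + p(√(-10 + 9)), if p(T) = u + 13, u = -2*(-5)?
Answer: 439923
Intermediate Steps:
u = 10
p(T) = 23 (p(T) = 10 + 13 = 23)
(-506 + 174)*m + p(√(-10 + 9)) = (-506 + 174)*(-1325) + 23 = -332*(-1325) + 23 = 439900 + 23 = 439923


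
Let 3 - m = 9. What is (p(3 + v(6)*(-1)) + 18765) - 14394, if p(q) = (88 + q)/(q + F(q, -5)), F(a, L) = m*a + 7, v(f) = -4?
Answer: 122293/28 ≈ 4367.6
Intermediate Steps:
m = -6 (m = 3 - 1*9 = 3 - 9 = -6)
F(a, L) = 7 - 6*a (F(a, L) = -6*a + 7 = 7 - 6*a)
p(q) = (88 + q)/(7 - 5*q) (p(q) = (88 + q)/(q + (7 - 6*q)) = (88 + q)/(7 - 5*q))
(p(3 + v(6)*(-1)) + 18765) - 14394 = ((88 + (3 - 4*(-1)))/(7 - 5*(3 - 4*(-1))) + 18765) - 14394 = ((88 + (3 + 4))/(7 - 5*(3 + 4)) + 18765) - 14394 = ((88 + 7)/(7 - 5*7) + 18765) - 14394 = (95/(7 - 35) + 18765) - 14394 = (95/(-28) + 18765) - 14394 = (-1/28*95 + 18765) - 14394 = (-95/28 + 18765) - 14394 = 525325/28 - 14394 = 122293/28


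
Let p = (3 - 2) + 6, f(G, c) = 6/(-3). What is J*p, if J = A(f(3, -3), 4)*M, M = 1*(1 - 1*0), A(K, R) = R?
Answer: 28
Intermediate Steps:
f(G, c) = -2 (f(G, c) = 6*(-1/3) = -2)
M = 1 (M = 1*(1 + 0) = 1*1 = 1)
J = 4 (J = 4*1 = 4)
p = 7 (p = 1 + 6 = 7)
J*p = 4*7 = 28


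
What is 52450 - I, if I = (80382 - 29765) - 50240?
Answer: 52073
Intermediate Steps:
I = 377 (I = 50617 - 50240 = 377)
52450 - I = 52450 - 1*377 = 52450 - 377 = 52073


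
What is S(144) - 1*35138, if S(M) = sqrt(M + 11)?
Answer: -35138 + sqrt(155) ≈ -35126.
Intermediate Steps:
S(M) = sqrt(11 + M)
S(144) - 1*35138 = sqrt(11 + 144) - 1*35138 = sqrt(155) - 35138 = -35138 + sqrt(155)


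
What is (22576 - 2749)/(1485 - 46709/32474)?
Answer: 49527846/3705937 ≈ 13.364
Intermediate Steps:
(22576 - 2749)/(1485 - 46709/32474) = 19827/(1485 - 46709*1/32474) = 19827/(1485 - 3593/2498) = 19827/(3705937/2498) = 19827*(2498/3705937) = 49527846/3705937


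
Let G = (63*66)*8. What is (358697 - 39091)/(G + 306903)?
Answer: 319606/340167 ≈ 0.93956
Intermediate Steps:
G = 33264 (G = 4158*8 = 33264)
(358697 - 39091)/(G + 306903) = (358697 - 39091)/(33264 + 306903) = 319606/340167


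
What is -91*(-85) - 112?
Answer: 7623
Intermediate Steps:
-91*(-85) - 112 = 7735 - 112 = 7623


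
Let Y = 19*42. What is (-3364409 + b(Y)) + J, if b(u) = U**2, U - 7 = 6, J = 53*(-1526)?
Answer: -3445118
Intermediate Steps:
J = -80878
U = 13 (U = 7 + 6 = 13)
Y = 798
b(u) = 169 (b(u) = 13**2 = 169)
(-3364409 + b(Y)) + J = (-3364409 + 169) - 80878 = -3364240 - 80878 = -3445118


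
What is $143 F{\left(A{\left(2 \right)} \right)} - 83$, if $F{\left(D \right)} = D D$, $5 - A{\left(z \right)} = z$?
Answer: $1204$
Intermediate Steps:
$A{\left(z \right)} = 5 - z$
$F{\left(D \right)} = D^{2}$
$143 F{\left(A{\left(2 \right)} \right)} - 83 = 143 \left(5 - 2\right)^{2} - 83 = 143 \cdot 3^{2} - 83 = 143 \cdot 9 - 83 = 1287 - 83 = 1204$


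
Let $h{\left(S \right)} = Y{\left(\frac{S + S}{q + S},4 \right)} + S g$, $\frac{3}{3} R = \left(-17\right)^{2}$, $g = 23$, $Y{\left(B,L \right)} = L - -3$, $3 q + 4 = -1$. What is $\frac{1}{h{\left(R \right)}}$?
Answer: $\frac{1}{6654} \approx 0.00015029$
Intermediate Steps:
$q = - \frac{5}{3}$ ($q = - \frac{4}{3} + \frac{1}{3} \left(-1\right) = - \frac{4}{3} - \frac{1}{3} = - \frac{5}{3} \approx -1.6667$)
$Y{\left(B,L \right)} = 3 + L$ ($Y{\left(B,L \right)} = L + 3 = 3 + L$)
$R = 289$ ($R = \left(-17\right)^{2} = 289$)
$h{\left(S \right)} = 7 + 23 S$ ($h{\left(S \right)} = \left(3 + 4\right) + S 23 = 7 + 23 S$)
$\frac{1}{h{\left(R \right)}} = \frac{1}{7 + 23 \cdot 289} = \frac{1}{7 + 6647} = \frac{1}{6654}$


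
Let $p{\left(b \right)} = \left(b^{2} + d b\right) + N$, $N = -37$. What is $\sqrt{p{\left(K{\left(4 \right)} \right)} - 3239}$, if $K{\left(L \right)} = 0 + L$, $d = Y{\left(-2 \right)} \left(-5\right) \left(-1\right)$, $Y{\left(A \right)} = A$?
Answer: $10 i \sqrt{33} \approx 57.446 i$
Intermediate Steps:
$d = -10$ ($d = \left(-2\right) \left(-5\right) \left(-1\right) = 10 \left(-1\right) = -10$)
$K{\left(L \right)} = L$
$p{\left(b \right)} = -37 + b^{2} - 10 b$ ($p{\left(b \right)} = \left(b^{2} - 10 b\right) - 37 = -37 + b^{2} - 10 b$)
$\sqrt{p{\left(K{\left(4 \right)} \right)} - 3239} = \sqrt{\left(-37 + 4^{2} - 40\right) - 3239} = \sqrt{\left(-37 + 16 - 40\right) - 3239} = \sqrt{-61 - 3239} = \sqrt{-3300} = 10 i \sqrt{33}$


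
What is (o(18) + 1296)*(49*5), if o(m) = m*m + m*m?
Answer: 476280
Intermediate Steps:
o(m) = 2*m² (o(m) = m² + m² = 2*m²)
(o(18) + 1296)*(49*5) = (2*18² + 1296)*(49*5) = (2*324 + 1296)*245 = (648 + 1296)*245 = 1944*245 = 476280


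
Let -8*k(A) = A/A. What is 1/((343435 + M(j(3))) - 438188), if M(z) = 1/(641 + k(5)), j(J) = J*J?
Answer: -5127/485798623 ≈ -1.0554e-5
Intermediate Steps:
j(J) = J²
k(A) = -⅛ (k(A) = -A/(8*A) = -⅛*1 = -⅛)
M(z) = 8/5127 (M(z) = 1/(641 - ⅛) = 1/(5127/8) = 8/5127)
1/((343435 + M(j(3))) - 438188) = 1/((343435 + 8/5127) - 438188) = 1/(1760791253/5127 - 438188) = 1/(-485798623/5127) = -5127/485798623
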